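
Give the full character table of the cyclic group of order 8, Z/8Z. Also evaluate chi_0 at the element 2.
Character table of Z/8Z (irreps indexed chi_0,...,chi_7 with chi_k(m) = zeta_8^(k*m), zeta_8 = exp(2*pi*i/8)):
  irrep \ class  {0} (size 1)  {1} (size 1)    {2} (size 1)  {3} (size 1)    {4} (size 1)  {5} (size 1)    {6} (size 1)  {7} (size 1)  
  chi_0          1             1               1             1               1             1               1             1             
  chi_1          1             exp(I*pi/4)     I             exp(3*I*pi/4)   -1            exp(-3*I*pi/4)  -I            exp(-I*pi/4)  
  chi_2          1             I               -1            -I              1             I               -1            -I            
  chi_3          1             exp(3*I*pi/4)   -I            exp(I*pi/4)     -1            exp(-I*pi/4)    I             exp(-3*I*pi/4)
  chi_4          1             -1              1             -1              1             -1              1             -1            
  chi_5          1             exp(-3*I*pi/4)  I             exp(-I*pi/4)    -1            exp(I*pi/4)     -I            exp(3*I*pi/4) 
  chi_6          1             -I              -1            I               1             -I              -1            I             
  chi_7          1             exp(-I*pi/4)    -I            exp(-3*I*pi/4)  -1            exp(3*I*pi/4)   I             exp(I*pi/4)   

Spot check: chi_0(2) = zeta_8^(0*2) = zeta_8^0 = 1.

Proof sketch: Z/8Z is abelian, so all 8 irreducible complex representations are 1-dimensional. They are given by chi_k(m) = zeta_8^(k*m) for k = 0,...,7. Row orthogonality: sum_m chi_k(m) conj(chi_l(m)) = 8 * [k = l].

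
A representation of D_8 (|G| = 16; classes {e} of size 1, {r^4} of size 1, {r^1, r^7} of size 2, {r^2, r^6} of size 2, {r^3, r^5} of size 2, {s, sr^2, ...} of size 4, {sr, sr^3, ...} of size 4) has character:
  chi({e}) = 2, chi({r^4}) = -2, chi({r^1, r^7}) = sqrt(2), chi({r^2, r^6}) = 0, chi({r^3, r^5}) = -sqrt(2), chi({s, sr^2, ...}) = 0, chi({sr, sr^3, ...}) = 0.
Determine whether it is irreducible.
Irreducible: <chi, chi> = 1.

Reasoning: <chi, chi> = (1/|G|) sum_C |C| * |chi(C)|^2 = (1/16)[1*|2|^2 + 1*|-2|^2 + 2*|sqrt(2)|^2 + 2*|0|^2 + 2*|-sqrt(2)|^2 + 4*|0|^2 + 4*|0|^2]
  = (1/16)[(4) + (4) + (4) + (0) + (4) + (0) + (0)] = 16/16 = 1.
A character is irreducible iff <chi, chi> = 1, so this representation is irreducible.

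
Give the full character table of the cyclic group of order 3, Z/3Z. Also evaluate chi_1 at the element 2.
Character table of Z/3Z (irreps indexed chi_0,...,chi_2 with chi_k(m) = zeta_3^(k*m), zeta_3 = exp(2*pi*i/3)):
  irrep \ class  {0} (size 1)  {1} (size 1)    {2} (size 1)  
  chi_0          1             1               1             
  chi_1          1             exp(2*I*pi/3)   exp(-2*I*pi/3)
  chi_2          1             exp(-2*I*pi/3)  exp(2*I*pi/3) 

Spot check: chi_1(2) = zeta_3^(1*2) = zeta_3^2 = exp(-2*I*pi/3).

Explanation: Z/3Z is abelian, so all 3 irreducible complex representations are 1-dimensional. They are given by chi_k(m) = zeta_3^(k*m) for k = 0,...,2. Row orthogonality: sum_m chi_k(m) conj(chi_l(m)) = 3 * [k = l].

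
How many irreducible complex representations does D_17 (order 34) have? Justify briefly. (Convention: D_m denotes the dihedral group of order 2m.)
10

Details: The number of irreducible complex representations of a finite group equals its number of conjugacy classes. D_17 has 10 conjugacy classes ((n+3)/2 for n odd), so D_17 (order 34) has exactly 10 irreducible complex representations.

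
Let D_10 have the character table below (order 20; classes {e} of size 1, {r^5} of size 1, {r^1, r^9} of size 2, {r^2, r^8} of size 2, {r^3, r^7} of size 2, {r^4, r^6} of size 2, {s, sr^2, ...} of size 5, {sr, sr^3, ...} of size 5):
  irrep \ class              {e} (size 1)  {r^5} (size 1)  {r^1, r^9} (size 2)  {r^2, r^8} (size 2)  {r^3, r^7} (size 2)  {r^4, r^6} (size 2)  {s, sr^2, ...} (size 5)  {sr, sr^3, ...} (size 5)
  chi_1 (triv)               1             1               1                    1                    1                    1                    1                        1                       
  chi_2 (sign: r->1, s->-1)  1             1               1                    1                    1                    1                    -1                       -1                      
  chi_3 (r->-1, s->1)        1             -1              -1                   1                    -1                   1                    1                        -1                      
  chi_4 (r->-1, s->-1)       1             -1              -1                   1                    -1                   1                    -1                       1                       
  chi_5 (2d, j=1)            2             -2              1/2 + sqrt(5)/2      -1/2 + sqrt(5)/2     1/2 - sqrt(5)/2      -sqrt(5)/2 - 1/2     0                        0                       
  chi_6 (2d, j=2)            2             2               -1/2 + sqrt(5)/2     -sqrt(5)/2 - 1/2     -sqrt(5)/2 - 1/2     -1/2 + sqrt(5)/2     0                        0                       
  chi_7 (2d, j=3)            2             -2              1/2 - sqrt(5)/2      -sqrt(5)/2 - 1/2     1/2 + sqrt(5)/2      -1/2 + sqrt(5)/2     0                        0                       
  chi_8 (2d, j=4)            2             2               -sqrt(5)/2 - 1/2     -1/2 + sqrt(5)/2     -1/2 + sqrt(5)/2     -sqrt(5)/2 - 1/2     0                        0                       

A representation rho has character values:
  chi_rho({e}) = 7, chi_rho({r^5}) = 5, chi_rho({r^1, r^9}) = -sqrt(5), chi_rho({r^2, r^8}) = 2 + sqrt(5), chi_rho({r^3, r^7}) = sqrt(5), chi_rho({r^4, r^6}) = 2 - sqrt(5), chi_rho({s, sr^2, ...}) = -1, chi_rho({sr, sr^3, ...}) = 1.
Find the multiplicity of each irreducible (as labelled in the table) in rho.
Multiplicities: chi_1: 1, chi_2: 1, chi_3: 0, chi_4: 1, chi_5: 0, chi_6: 0, chi_7: 0, chi_8: 2.

Use <chi_rho, chi> = (1/|G|) sum_C |C| * chi_rho(C) * conj(chi(C)) with |G| = 20 for each irreducible chi in the table:
  <chi_rho, chi_1> = (1/20)[1*(7)*conj(1) + 1*(5)*conj(1) + 2*(-sqrt(5))*conj(1) + 2*(2 + sqrt(5))*conj(1) + 2*(sqrt(5))*conj(1) + 2*(2 - sqrt(5))*conj(1) + 5*(-1)*conj(1) + 5*(1)*conj(1)]
      = (1/20)[(7) + (5) + (-2*sqrt(5)) + (4 + 2*sqrt(5)) + (2*sqrt(5)) + (4 - 2*sqrt(5)) + (-5) + (5)] = 20/20 = 1
  <chi_rho, chi_2> = (1/20)[1*(7)*conj(1) + 1*(5)*conj(1) + 2*(-sqrt(5))*conj(1) + 2*(2 + sqrt(5))*conj(1) + 2*(sqrt(5))*conj(1) + 2*(2 - sqrt(5))*conj(1) + 5*(-1)*conj(-1) + 5*(1)*conj(-1)]
      = (1/20)[(7) + (5) + (-2*sqrt(5)) + (4 + 2*sqrt(5)) + (2*sqrt(5)) + (4 - 2*sqrt(5)) + (5) + (-5)] = 20/20 = 1
  <chi_rho, chi_3> = (1/20)[1*(7)*conj(1) + 1*(5)*conj(-1) + 2*(-sqrt(5))*conj(-1) + 2*(2 + sqrt(5))*conj(1) + 2*(sqrt(5))*conj(-1) + 2*(2 - sqrt(5))*conj(1) + 5*(-1)*conj(1) + 5*(1)*conj(-1)]
      = (1/20)[(7) + (-5) + (2*sqrt(5)) + (4 + 2*sqrt(5)) + (-2*sqrt(5)) + (4 - 2*sqrt(5)) + (-5) + (-5)] = 0/20 = 0
  <chi_rho, chi_4> = (1/20)[1*(7)*conj(1) + 1*(5)*conj(-1) + 2*(-sqrt(5))*conj(-1) + 2*(2 + sqrt(5))*conj(1) + 2*(sqrt(5))*conj(-1) + 2*(2 - sqrt(5))*conj(1) + 5*(-1)*conj(-1) + 5*(1)*conj(1)]
      = (1/20)[(7) + (-5) + (2*sqrt(5)) + (4 + 2*sqrt(5)) + (-2*sqrt(5)) + (4 - 2*sqrt(5)) + (5) + (5)] = 20/20 = 1
  <chi_rho, chi_5> = (1/20)[1*(7)*conj(2) + 1*(5)*conj(-2) + 2*(-sqrt(5))*conj(1/2 + sqrt(5)/2) + 2*(2 + sqrt(5))*conj(-1/2 + sqrt(5)/2) + 2*(sqrt(5))*conj(1/2 - sqrt(5)/2) + 2*(2 - sqrt(5))*conj(-sqrt(5)/2 - 1/2) + 5*(-1)*conj(0) + 5*(1)*conj(0)]
      = (1/20)[(14) + (-10) + (-5 - sqrt(5)) + (sqrt(5) + 3) + (-5 + sqrt(5)) + (3 - sqrt(5)) + (0) + (0)] = 0/20 = 0
  <chi_rho, chi_6> = (1/20)[1*(7)*conj(2) + 1*(5)*conj(2) + 2*(-sqrt(5))*conj(-1/2 + sqrt(5)/2) + 2*(2 + sqrt(5))*conj(-sqrt(5)/2 - 1/2) + 2*(sqrt(5))*conj(-sqrt(5)/2 - 1/2) + 2*(2 - sqrt(5))*conj(-1/2 + sqrt(5)/2) + 5*(-1)*conj(0) + 5*(1)*conj(0)]
      = (1/20)[(14) + (10) + (-5 + sqrt(5)) + (-7 - 3*sqrt(5)) + (-5 - sqrt(5)) + (-7 + 3*sqrt(5)) + (0) + (0)] = 0/20 = 0
  <chi_rho, chi_7> = (1/20)[1*(7)*conj(2) + 1*(5)*conj(-2) + 2*(-sqrt(5))*conj(1/2 - sqrt(5)/2) + 2*(2 + sqrt(5))*conj(-sqrt(5)/2 - 1/2) + 2*(sqrt(5))*conj(1/2 + sqrt(5)/2) + 2*(2 - sqrt(5))*conj(-1/2 + sqrt(5)/2) + 5*(-1)*conj(0) + 5*(1)*conj(0)]
      = (1/20)[(14) + (-10) + (5 - sqrt(5)) + (-7 - 3*sqrt(5)) + (sqrt(5) + 5) + (-7 + 3*sqrt(5)) + (0) + (0)] = 0/20 = 0
  <chi_rho, chi_8> = (1/20)[1*(7)*conj(2) + 1*(5)*conj(2) + 2*(-sqrt(5))*conj(-sqrt(5)/2 - 1/2) + 2*(2 + sqrt(5))*conj(-1/2 + sqrt(5)/2) + 2*(sqrt(5))*conj(-1/2 + sqrt(5)/2) + 2*(2 - sqrt(5))*conj(-sqrt(5)/2 - 1/2) + 5*(-1)*conj(0) + 5*(1)*conj(0)]
      = (1/20)[(14) + (10) + (sqrt(5) + 5) + (sqrt(5) + 3) + (5 - sqrt(5)) + (3 - sqrt(5)) + (0) + (0)] = 40/20 = 2
Dimension check: dim(rho) = sum (mult * dim) = 1*1 + 1*1 + 0*1 + 1*1 + 0*2 + 0*2 + 0*2 + 2*2 = 7 = chi_rho(e) = 7.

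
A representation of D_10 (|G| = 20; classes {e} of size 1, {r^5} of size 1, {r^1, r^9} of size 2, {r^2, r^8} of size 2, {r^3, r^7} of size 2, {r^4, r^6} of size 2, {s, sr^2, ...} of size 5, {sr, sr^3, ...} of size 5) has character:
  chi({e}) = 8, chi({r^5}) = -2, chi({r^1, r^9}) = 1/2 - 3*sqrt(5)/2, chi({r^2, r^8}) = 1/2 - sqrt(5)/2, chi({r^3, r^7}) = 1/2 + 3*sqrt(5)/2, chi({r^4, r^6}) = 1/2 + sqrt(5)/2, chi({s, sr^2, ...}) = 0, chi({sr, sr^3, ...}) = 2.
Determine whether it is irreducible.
Not irreducible (reducible): <chi, chi> = 7 > 1.

Why: <chi, chi> = (1/|G|) sum_C |C| * |chi(C)|^2 = (1/20)[1*|8|^2 + 1*|-2|^2 + 2*|1/2 - 3*sqrt(5)/2|^2 + 2*|1/2 - sqrt(5)/2|^2 + 2*|1/2 + 3*sqrt(5)/2|^2 + 2*|1/2 + sqrt(5)/2|^2 + 5*|0|^2 + 5*|2|^2]
  = (1/20)[(64) + (4) + (23 - 3*sqrt(5)) + (3 - sqrt(5)) + (3*sqrt(5) + 23) + (sqrt(5) + 3) + (0) + (20)] = 140/20 = 7.
A character is irreducible iff <chi, chi> = 1, so this representation is reducible.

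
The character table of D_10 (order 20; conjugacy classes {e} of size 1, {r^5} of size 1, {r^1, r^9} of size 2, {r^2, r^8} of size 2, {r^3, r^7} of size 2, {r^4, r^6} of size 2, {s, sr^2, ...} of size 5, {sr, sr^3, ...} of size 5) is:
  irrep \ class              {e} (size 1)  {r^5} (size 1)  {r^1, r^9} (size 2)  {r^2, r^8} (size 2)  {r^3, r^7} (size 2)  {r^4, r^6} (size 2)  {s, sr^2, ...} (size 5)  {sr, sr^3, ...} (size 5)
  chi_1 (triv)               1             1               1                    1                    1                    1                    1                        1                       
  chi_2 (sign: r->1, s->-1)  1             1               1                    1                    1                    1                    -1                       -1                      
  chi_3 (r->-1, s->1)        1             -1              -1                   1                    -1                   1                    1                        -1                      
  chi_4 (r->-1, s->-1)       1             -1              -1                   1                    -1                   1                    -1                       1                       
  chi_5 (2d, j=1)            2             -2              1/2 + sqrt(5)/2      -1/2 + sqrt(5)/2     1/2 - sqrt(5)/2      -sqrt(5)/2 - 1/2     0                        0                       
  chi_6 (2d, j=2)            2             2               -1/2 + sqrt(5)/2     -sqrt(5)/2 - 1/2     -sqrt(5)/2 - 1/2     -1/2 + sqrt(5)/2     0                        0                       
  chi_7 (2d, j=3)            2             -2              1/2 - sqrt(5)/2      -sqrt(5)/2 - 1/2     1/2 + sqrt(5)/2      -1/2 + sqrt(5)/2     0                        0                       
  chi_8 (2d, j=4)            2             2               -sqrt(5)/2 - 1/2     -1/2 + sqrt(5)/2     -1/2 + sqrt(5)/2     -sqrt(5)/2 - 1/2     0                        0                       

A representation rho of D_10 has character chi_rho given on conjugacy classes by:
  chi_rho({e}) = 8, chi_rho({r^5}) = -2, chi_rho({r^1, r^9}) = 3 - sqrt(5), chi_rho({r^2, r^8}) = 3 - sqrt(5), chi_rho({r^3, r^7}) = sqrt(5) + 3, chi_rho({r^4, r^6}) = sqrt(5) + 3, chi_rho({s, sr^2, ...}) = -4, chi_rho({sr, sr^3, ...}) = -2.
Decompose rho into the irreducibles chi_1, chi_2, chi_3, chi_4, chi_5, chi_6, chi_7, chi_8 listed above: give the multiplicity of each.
Multiplicities: chi_1: 0, chi_2: 3, chi_3: 0, chi_4: 1, chi_5: 0, chi_6: 0, chi_7: 2, chi_8: 0.

Reasoning: Use <chi_rho, chi> = (1/|G|) sum_C |C| * chi_rho(C) * conj(chi(C)) with |G| = 20 for each irreducible chi in the table:
  <chi_rho, chi_1> = (1/20)[1*(8)*conj(1) + 1*(-2)*conj(1) + 2*(3 - sqrt(5))*conj(1) + 2*(3 - sqrt(5))*conj(1) + 2*(sqrt(5) + 3)*conj(1) + 2*(sqrt(5) + 3)*conj(1) + 5*(-4)*conj(1) + 5*(-2)*conj(1)]
      = (1/20)[(8) + (-2) + (6 - 2*sqrt(5)) + (6 - 2*sqrt(5)) + (2*sqrt(5) + 6) + (2*sqrt(5) + 6) + (-20) + (-10)] = 0/20 = 0
  <chi_rho, chi_2> = (1/20)[1*(8)*conj(1) + 1*(-2)*conj(1) + 2*(3 - sqrt(5))*conj(1) + 2*(3 - sqrt(5))*conj(1) + 2*(sqrt(5) + 3)*conj(1) + 2*(sqrt(5) + 3)*conj(1) + 5*(-4)*conj(-1) + 5*(-2)*conj(-1)]
      = (1/20)[(8) + (-2) + (6 - 2*sqrt(5)) + (6 - 2*sqrt(5)) + (2*sqrt(5) + 6) + (2*sqrt(5) + 6) + (20) + (10)] = 60/20 = 3
  <chi_rho, chi_3> = (1/20)[1*(8)*conj(1) + 1*(-2)*conj(-1) + 2*(3 - sqrt(5))*conj(-1) + 2*(3 - sqrt(5))*conj(1) + 2*(sqrt(5) + 3)*conj(-1) + 2*(sqrt(5) + 3)*conj(1) + 5*(-4)*conj(1) + 5*(-2)*conj(-1)]
      = (1/20)[(8) + (2) + (-6 + 2*sqrt(5)) + (6 - 2*sqrt(5)) + (-6 - 2*sqrt(5)) + (2*sqrt(5) + 6) + (-20) + (10)] = 0/20 = 0
  <chi_rho, chi_4> = (1/20)[1*(8)*conj(1) + 1*(-2)*conj(-1) + 2*(3 - sqrt(5))*conj(-1) + 2*(3 - sqrt(5))*conj(1) + 2*(sqrt(5) + 3)*conj(-1) + 2*(sqrt(5) + 3)*conj(1) + 5*(-4)*conj(-1) + 5*(-2)*conj(1)]
      = (1/20)[(8) + (2) + (-6 + 2*sqrt(5)) + (6 - 2*sqrt(5)) + (-6 - 2*sqrt(5)) + (2*sqrt(5) + 6) + (20) + (-10)] = 20/20 = 1
  <chi_rho, chi_5> = (1/20)[1*(8)*conj(2) + 1*(-2)*conj(-2) + 2*(3 - sqrt(5))*conj(1/2 + sqrt(5)/2) + 2*(3 - sqrt(5))*conj(-1/2 + sqrt(5)/2) + 2*(sqrt(5) + 3)*conj(1/2 - sqrt(5)/2) + 2*(sqrt(5) + 3)*conj(-sqrt(5)/2 - 1/2) + 5*(-4)*conj(0) + 5*(-2)*conj(0)]
      = (1/20)[(16) + (4) + (-2 + 2*sqrt(5)) + (-8 + 4*sqrt(5)) + (-2*sqrt(5) - 2) + (-4*sqrt(5) - 8) + (0) + (0)] = 0/20 = 0
  <chi_rho, chi_6> = (1/20)[1*(8)*conj(2) + 1*(-2)*conj(2) + 2*(3 - sqrt(5))*conj(-1/2 + sqrt(5)/2) + 2*(3 - sqrt(5))*conj(-sqrt(5)/2 - 1/2) + 2*(sqrt(5) + 3)*conj(-sqrt(5)/2 - 1/2) + 2*(sqrt(5) + 3)*conj(-1/2 + sqrt(5)/2) + 5*(-4)*conj(0) + 5*(-2)*conj(0)]
      = (1/20)[(16) + (-4) + (-8 + 4*sqrt(5)) + (2 - 2*sqrt(5)) + (-4*sqrt(5) - 8) + (2 + 2*sqrt(5)) + (0) + (0)] = 0/20 = 0
  <chi_rho, chi_7> = (1/20)[1*(8)*conj(2) + 1*(-2)*conj(-2) + 2*(3 - sqrt(5))*conj(1/2 - sqrt(5)/2) + 2*(3 - sqrt(5))*conj(-sqrt(5)/2 - 1/2) + 2*(sqrt(5) + 3)*conj(1/2 + sqrt(5)/2) + 2*(sqrt(5) + 3)*conj(-1/2 + sqrt(5)/2) + 5*(-4)*conj(0) + 5*(-2)*conj(0)]
      = (1/20)[(16) + (4) + (8 - 4*sqrt(5)) + (2 - 2*sqrt(5)) + (8 + 4*sqrt(5)) + (2 + 2*sqrt(5)) + (0) + (0)] = 40/20 = 2
  <chi_rho, chi_8> = (1/20)[1*(8)*conj(2) + 1*(-2)*conj(2) + 2*(3 - sqrt(5))*conj(-sqrt(5)/2 - 1/2) + 2*(3 - sqrt(5))*conj(-1/2 + sqrt(5)/2) + 2*(sqrt(5) + 3)*conj(-1/2 + sqrt(5)/2) + 2*(sqrt(5) + 3)*conj(-sqrt(5)/2 - 1/2) + 5*(-4)*conj(0) + 5*(-2)*conj(0)]
      = (1/20)[(16) + (-4) + (2 - 2*sqrt(5)) + (-8 + 4*sqrt(5)) + (2 + 2*sqrt(5)) + (-4*sqrt(5) - 8) + (0) + (0)] = 0/20 = 0
Dimension check: dim(rho) = sum (mult * dim) = 0*1 + 3*1 + 0*1 + 1*1 + 0*2 + 0*2 + 2*2 + 0*2 = 8 = chi_rho(e) = 8.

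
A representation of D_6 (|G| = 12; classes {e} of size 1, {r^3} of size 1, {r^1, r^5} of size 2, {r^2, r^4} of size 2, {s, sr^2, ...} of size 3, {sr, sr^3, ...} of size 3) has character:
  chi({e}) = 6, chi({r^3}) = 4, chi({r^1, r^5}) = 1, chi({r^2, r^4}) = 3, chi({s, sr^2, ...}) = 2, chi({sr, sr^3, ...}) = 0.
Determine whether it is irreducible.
Not irreducible (reducible): <chi, chi> = 7 > 1.

Explanation: <chi, chi> = (1/|G|) sum_C |C| * |chi(C)|^2 = (1/12)[1*|6|^2 + 1*|4|^2 + 2*|1|^2 + 2*|3|^2 + 3*|2|^2 + 3*|0|^2]
  = (1/12)[(36) + (16) + (2) + (18) + (12) + (0)] = 84/12 = 7.
A character is irreducible iff <chi, chi> = 1, so this representation is reducible.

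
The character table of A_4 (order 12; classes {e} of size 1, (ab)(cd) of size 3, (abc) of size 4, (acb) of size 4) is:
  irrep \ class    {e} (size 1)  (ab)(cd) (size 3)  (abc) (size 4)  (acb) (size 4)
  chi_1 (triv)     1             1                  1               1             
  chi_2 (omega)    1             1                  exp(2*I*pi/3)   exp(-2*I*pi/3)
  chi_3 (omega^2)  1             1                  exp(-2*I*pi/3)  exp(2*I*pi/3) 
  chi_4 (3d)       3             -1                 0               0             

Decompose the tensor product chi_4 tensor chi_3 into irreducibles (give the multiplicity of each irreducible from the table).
chi_4 tensor chi_3 = chi_4 (all other irreducibles have multiplicity 0).

Reasoning: The character of a tensor product is the pointwise product (chi_4 * chi_3)(C) = chi_4(C) * chi_3(C):
  {e}: (3)*(1), (ab)(cd): (-1)*(1), (abc): (0)*(exp(-2*I*pi/3)), (acb): (0)*(exp(2*I*pi/3))
so (chi_4 * chi_3) takes values
  {e} -> 3, (ab)(cd) -> -1, (abc) -> 0, (acb) -> 0.
Now take the inner product of this character with each irreducible chi from the table, <chi_4*chi_3, chi> = (1/12) sum_C |C| (chi_4*chi_3)(C) conj(chi(C)):
  <chi_4*chi_3, chi_1> = (1/12)[1*(3)*conj(1) + 3*(-1)*conj(1) + 4*(0)*conj(1) + 4*(0)*conj(1)]
      = (1/12)[(3) + (-3) + (0) + (0)] = 0/12 = 0
  <chi_4*chi_3, chi_2> = (1/12)[1*(3)*conj(1) + 3*(-1)*conj(1) + 4*(0)*conj(exp(2*I*pi/3)) + 4*(0)*conj(exp(-2*I*pi/3))]
      = (1/12)[(3) + (-3) + (0) + (0)] = 0/12 = 0
  <chi_4*chi_3, chi_3> = (1/12)[1*(3)*conj(1) + 3*(-1)*conj(1) + 4*(0)*conj(exp(-2*I*pi/3)) + 4*(0)*conj(exp(2*I*pi/3))]
      = (1/12)[(3) + (-3) + (0) + (0)] = 0/12 = 0
  <chi_4*chi_3, chi_4> = (1/12)[1*(3)*conj(3) + 3*(-1)*conj(-1) + 4*(0)*conj(0) + 4*(0)*conj(0)]
      = (1/12)[(9) + (3) + (0) + (0)] = 12/12 = 1
(Exp terms are combined using exp(i*s)*conj(exp(i*t)) = exp(i*(s-t)), and sums of them are collapsed using the identity that for every m > 1 the m distinct m-th roots of unity sum to 0, e.g. 1 + exp(2*I*pi/3) + exp(-2*I*pi/3) = 0.)
Hence the multiplicities are chi_4: 1. Dimension check: dim(chi_4)*dim(chi_3) = 3*1 = 3 and sum (mult * dim) = 1*3 = 3.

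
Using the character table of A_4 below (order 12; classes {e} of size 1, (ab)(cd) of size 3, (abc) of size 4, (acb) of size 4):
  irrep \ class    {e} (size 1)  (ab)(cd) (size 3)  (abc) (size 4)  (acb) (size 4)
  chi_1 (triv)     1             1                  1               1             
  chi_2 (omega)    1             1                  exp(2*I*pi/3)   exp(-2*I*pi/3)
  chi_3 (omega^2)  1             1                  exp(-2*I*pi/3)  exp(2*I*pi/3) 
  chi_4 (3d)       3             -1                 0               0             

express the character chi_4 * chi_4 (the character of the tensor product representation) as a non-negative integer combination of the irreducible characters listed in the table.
chi_4 tensor chi_4 = chi_1 + chi_2 + chi_3 + 2*chi_4 (all other irreducibles have multiplicity 0).

Proof sketch: The character of a tensor product is the pointwise product (chi_4 * chi_4)(C) = chi_4(C) * chi_4(C):
  {e}: (3)*(3), (ab)(cd): (-1)*(-1), (abc): (0)*(0), (acb): (0)*(0)
so (chi_4 * chi_4) takes values
  {e} -> 9, (ab)(cd) -> 1, (abc) -> 0, (acb) -> 0.
Now take the inner product of this character with each irreducible chi from the table, <chi_4*chi_4, chi> = (1/12) sum_C |C| (chi_4*chi_4)(C) conj(chi(C)):
  <chi_4*chi_4, chi_1> = (1/12)[1*(9)*conj(1) + 3*(1)*conj(1) + 4*(0)*conj(1) + 4*(0)*conj(1)]
      = (1/12)[(9) + (3) + (0) + (0)] = 12/12 = 1
  <chi_4*chi_4, chi_2> = (1/12)[1*(9)*conj(1) + 3*(1)*conj(1) + 4*(0)*conj(exp(2*I*pi/3)) + 4*(0)*conj(exp(-2*I*pi/3))]
      = (1/12)[(9) + (3) + (0) + (0)] = 12/12 = 1
  <chi_4*chi_4, chi_3> = (1/12)[1*(9)*conj(1) + 3*(1)*conj(1) + 4*(0)*conj(exp(-2*I*pi/3)) + 4*(0)*conj(exp(2*I*pi/3))]
      = (1/12)[(9) + (3) + (0) + (0)] = 12/12 = 1
  <chi_4*chi_4, chi_4> = (1/12)[1*(9)*conj(3) + 3*(1)*conj(-1) + 4*(0)*conj(0) + 4*(0)*conj(0)]
      = (1/12)[(27) + (-3) + (0) + (0)] = 24/12 = 2
(Exp terms are combined using exp(i*s)*conj(exp(i*t)) = exp(i*(s-t)), and sums of them are collapsed using the identity that for every m > 1 the m distinct m-th roots of unity sum to 0, e.g. 1 + exp(2*I*pi/3) + exp(-2*I*pi/3) = 0.)
Hence the multiplicities are chi_1: 1, chi_2: 1, chi_3: 1, chi_4: 2. Dimension check: dim(chi_4)*dim(chi_4) = 3*3 = 9 and sum (mult * dim) = 1*1 + 1*1 + 1*1 + 2*3 = 9.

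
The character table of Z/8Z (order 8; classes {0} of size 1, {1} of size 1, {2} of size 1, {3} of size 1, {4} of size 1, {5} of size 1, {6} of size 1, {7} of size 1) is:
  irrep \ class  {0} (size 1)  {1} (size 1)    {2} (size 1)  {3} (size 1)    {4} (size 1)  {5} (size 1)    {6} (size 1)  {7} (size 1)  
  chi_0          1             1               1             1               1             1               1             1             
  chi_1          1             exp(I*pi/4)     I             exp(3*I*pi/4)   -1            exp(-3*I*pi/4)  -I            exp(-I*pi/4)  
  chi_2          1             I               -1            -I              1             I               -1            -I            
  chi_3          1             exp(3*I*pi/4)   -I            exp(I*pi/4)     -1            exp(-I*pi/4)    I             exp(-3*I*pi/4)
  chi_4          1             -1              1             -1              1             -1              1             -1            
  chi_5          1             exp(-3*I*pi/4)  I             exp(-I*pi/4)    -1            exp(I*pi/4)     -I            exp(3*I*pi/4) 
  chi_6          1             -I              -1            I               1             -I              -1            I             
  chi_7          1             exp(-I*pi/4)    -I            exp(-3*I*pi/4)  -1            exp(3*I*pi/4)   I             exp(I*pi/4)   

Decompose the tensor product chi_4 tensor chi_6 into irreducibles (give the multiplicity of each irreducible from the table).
chi_4 tensor chi_6 = chi_2 (all other irreducibles have multiplicity 0).

Working: The character of a tensor product is the pointwise product (chi_4 * chi_6)(C) = chi_4(C) * chi_6(C):
  {0}: (1)*(1), {1}: (-1)*(-I), {2}: (1)*(-1), {3}: (-1)*(I), {4}: (1)*(1), {5}: (-1)*(-I), {6}: (1)*(-1), {7}: (-1)*(I)
so (chi_4 * chi_6) takes values
  {0} -> 1, {1} -> I, {2} -> -1, {3} -> -I, {4} -> 1, {5} -> I, {6} -> -1, {7} -> -I.
Now take the inner product of this character with each irreducible chi from the table, <chi_4*chi_6, chi> = (1/8) sum_C |C| (chi_4*chi_6)(C) conj(chi(C)):
  <chi_4*chi_6, chi_0> = (1/8)[1*(1)*conj(1) + 1*(I)*conj(1) + 1*(-1)*conj(1) + 1*(-I)*conj(1) + 1*(1)*conj(1) + 1*(I)*conj(1) + 1*(-1)*conj(1) + 1*(-I)*conj(1)]
      = (1/8)[(1) + (I) + (-1) + (-I) + (1) + (I) + (-1) + (-I)] = 0/8 = 0
  <chi_4*chi_6, chi_1> = (1/8)[1*(1)*conj(1) + 1*(I)*conj(exp(I*pi/4)) + 1*(-1)*conj(I) + 1*(-I)*conj(exp(3*I*pi/4)) + 1*(1)*conj(-1) + 1*(I)*conj(exp(-3*I*pi/4)) + 1*(-1)*conj(-I) + 1*(-I)*conj(exp(-I*pi/4))]
      = (1/8)[(1) + (exp(I*pi/4)) + (I) + (-exp(-I*pi/4)) + (-1) + (exp(-3*I*pi/4)) + (-I) + (-exp(3*I*pi/4))] = 0/8 = 0
  <chi_4*chi_6, chi_2> = (1/8)[1*(1)*conj(1) + 1*(I)*conj(I) + 1*(-1)*conj(-1) + 1*(-I)*conj(-I) + 1*(1)*conj(1) + 1*(I)*conj(I) + 1*(-1)*conj(-1) + 1*(-I)*conj(-I)]
      = (1/8)[(1) + (1) + (1) + (1) + (1) + (1) + (1) + (1)] = 8/8 = 1
  <chi_4*chi_6, chi_3> = (1/8)[1*(1)*conj(1) + 1*(I)*conj(exp(3*I*pi/4)) + 1*(-1)*conj(-I) + 1*(-I)*conj(exp(I*pi/4)) + 1*(1)*conj(-1) + 1*(I)*conj(exp(-I*pi/4)) + 1*(-1)*conj(I) + 1*(-I)*conj(exp(-3*I*pi/4))]
      = (1/8)[(1) + (exp(-I*pi/4)) + (-I) + (-exp(I*pi/4)) + (-1) + (exp(3*I*pi/4)) + (I) + (-exp(-3*I*pi/4))] = 0/8 = 0
  <chi_4*chi_6, chi_4> = (1/8)[1*(1)*conj(1) + 1*(I)*conj(-1) + 1*(-1)*conj(1) + 1*(-I)*conj(-1) + 1*(1)*conj(1) + 1*(I)*conj(-1) + 1*(-1)*conj(1) + 1*(-I)*conj(-1)]
      = (1/8)[(1) + (-I) + (-1) + (I) + (1) + (-I) + (-1) + (I)] = 0/8 = 0
  <chi_4*chi_6, chi_5> = (1/8)[1*(1)*conj(1) + 1*(I)*conj(exp(-3*I*pi/4)) + 1*(-1)*conj(I) + 1*(-I)*conj(exp(-I*pi/4)) + 1*(1)*conj(-1) + 1*(I)*conj(exp(I*pi/4)) + 1*(-1)*conj(-I) + 1*(-I)*conj(exp(3*I*pi/4))]
      = (1/8)[(1) + (exp(-3*I*pi/4)) + (I) + (-exp(3*I*pi/4)) + (-1) + (exp(I*pi/4)) + (-I) + (-exp(-I*pi/4))] = 0/8 = 0
  <chi_4*chi_6, chi_6> = (1/8)[1*(1)*conj(1) + 1*(I)*conj(-I) + 1*(-1)*conj(-1) + 1*(-I)*conj(I) + 1*(1)*conj(1) + 1*(I)*conj(-I) + 1*(-1)*conj(-1) + 1*(-I)*conj(I)]
      = (1/8)[(1) + (-1) + (1) + (-1) + (1) + (-1) + (1) + (-1)] = 0/8 = 0
  <chi_4*chi_6, chi_7> = (1/8)[1*(1)*conj(1) + 1*(I)*conj(exp(-I*pi/4)) + 1*(-1)*conj(-I) + 1*(-I)*conj(exp(-3*I*pi/4)) + 1*(1)*conj(-1) + 1*(I)*conj(exp(3*I*pi/4)) + 1*(-1)*conj(I) + 1*(-I)*conj(exp(I*pi/4))]
      = (1/8)[(1) + (exp(3*I*pi/4)) + (-I) + (-exp(-3*I*pi/4)) + (-1) + (exp(-I*pi/4)) + (I) + (-exp(I*pi/4))] = 0/8 = 0
(Exp terms are combined using exp(i*s)*conj(exp(i*t)) = exp(i*(s-t)), and sums of them are collapsed using the identity that for every m > 1 the m distinct m-th roots of unity sum to 0, e.g. 1 + exp(2*I*pi/3) + exp(-2*I*pi/3) = 0.)
Hence the multiplicities are chi_2: 1. Dimension check: dim(chi_4)*dim(chi_6) = 1*1 = 1 and sum (mult * dim) = 1*1 = 1.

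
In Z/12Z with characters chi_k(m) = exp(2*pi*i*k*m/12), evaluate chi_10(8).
chi_10(8) = zeta_12^80 = exp(-2*I*pi/3)

Derivation: chi_10(8) = zeta_12^(10*8) = zeta_12^80. Since zeta_12^12 = 1, this equals zeta_12^8 = exp(2*pi*i*8/12) = exp(-2*I*pi/3).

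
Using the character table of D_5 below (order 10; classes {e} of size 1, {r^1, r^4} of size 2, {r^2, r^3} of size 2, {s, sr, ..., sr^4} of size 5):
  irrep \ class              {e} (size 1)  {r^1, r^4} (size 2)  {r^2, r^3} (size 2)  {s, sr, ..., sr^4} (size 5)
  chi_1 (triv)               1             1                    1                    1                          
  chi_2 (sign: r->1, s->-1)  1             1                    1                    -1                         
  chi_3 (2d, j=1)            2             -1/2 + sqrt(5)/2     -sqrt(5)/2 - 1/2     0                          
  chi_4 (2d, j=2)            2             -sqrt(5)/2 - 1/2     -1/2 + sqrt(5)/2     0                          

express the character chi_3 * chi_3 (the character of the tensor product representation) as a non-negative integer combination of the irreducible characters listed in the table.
chi_3 tensor chi_3 = chi_1 + chi_2 + chi_4 (all other irreducibles have multiplicity 0).

The character of a tensor product is the pointwise product (chi_3 * chi_3)(C) = chi_3(C) * chi_3(C):
  {e}: (2)*(2), {r^1, r^4}: (-1/2 + sqrt(5)/2)*(-1/2 + sqrt(5)/2), {r^2, r^3}: (-sqrt(5)/2 - 1/2)*(-sqrt(5)/2 - 1/2), {s, sr, ..., sr^4}: (0)*(0)
so (chi_3 * chi_3) takes values
  {e} -> 4, {r^1, r^4} -> 3/2 - sqrt(5)/2, {r^2, r^3} -> sqrt(5)/2 + 3/2, {s, sr, ..., sr^4} -> 0.
Now take the inner product of this character with each irreducible chi from the table, <chi_3*chi_3, chi> = (1/10) sum_C |C| (chi_3*chi_3)(C) conj(chi(C)):
  <chi_3*chi_3, chi_1> = (1/10)[1*(4)*conj(1) + 2*(3/2 - sqrt(5)/2)*conj(1) + 2*(sqrt(5)/2 + 3/2)*conj(1) + 5*(0)*conj(1)]
      = (1/10)[(4) + (3 - sqrt(5)) + (sqrt(5) + 3) + (0)] = 10/10 = 1
  <chi_3*chi_3, chi_2> = (1/10)[1*(4)*conj(1) + 2*(3/2 - sqrt(5)/2)*conj(1) + 2*(sqrt(5)/2 + 3/2)*conj(1) + 5*(0)*conj(-1)]
      = (1/10)[(4) + (3 - sqrt(5)) + (sqrt(5) + 3) + (0)] = 10/10 = 1
  <chi_3*chi_3, chi_3> = (1/10)[1*(4)*conj(2) + 2*(3/2 - sqrt(5)/2)*conj(-1/2 + sqrt(5)/2) + 2*(sqrt(5)/2 + 3/2)*conj(-sqrt(5)/2 - 1/2) + 5*(0)*conj(0)]
      = (1/10)[(8) + (-4 + 2*sqrt(5)) + (-2*sqrt(5) - 4) + (0)] = 0/10 = 0
  <chi_3*chi_3, chi_4> = (1/10)[1*(4)*conj(2) + 2*(3/2 - sqrt(5)/2)*conj(-sqrt(5)/2 - 1/2) + 2*(sqrt(5)/2 + 3/2)*conj(-1/2 + sqrt(5)/2) + 5*(0)*conj(0)]
      = (1/10)[(8) + (1 - sqrt(5)) + (1 + sqrt(5)) + (0)] = 10/10 = 1
Hence the multiplicities are chi_1: 1, chi_2: 1, chi_4: 1. Dimension check: dim(chi_3)*dim(chi_3) = 2*2 = 4 and sum (mult * dim) = 1*1 + 1*1 + 1*2 = 4.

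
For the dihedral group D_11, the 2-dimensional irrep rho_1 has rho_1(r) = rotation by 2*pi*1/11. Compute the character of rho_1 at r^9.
chi_{rho_1}(r^9) = 2*cos(2*pi*1*9/11) = 2*cos(4*pi/11)

Working: rho_1(r^9) is rotation by angle 2*pi*1*9/11, whose trace is 2*cos(2*pi*1*9/11) = 2*cos(4*pi/11).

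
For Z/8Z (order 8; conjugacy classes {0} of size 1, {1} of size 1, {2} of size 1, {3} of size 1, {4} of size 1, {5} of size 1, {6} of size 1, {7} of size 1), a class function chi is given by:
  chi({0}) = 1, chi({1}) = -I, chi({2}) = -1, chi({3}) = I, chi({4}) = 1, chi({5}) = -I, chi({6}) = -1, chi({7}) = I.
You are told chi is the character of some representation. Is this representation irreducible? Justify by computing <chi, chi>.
Irreducible: <chi, chi> = 1.

<chi, chi> = (1/|G|) sum_C |C| * |chi(C)|^2 = (1/8)[1*|1|^2 + 1*|-I|^2 + 1*|-1|^2 + 1*|I|^2 + 1*|1|^2 + 1*|-I|^2 + 1*|-1|^2 + 1*|I|^2]
  = (1/8)[(1) + (1) + (1) + (1) + (1) + (1) + (1) + (1)] = 8/8 = 1.
(Exp terms are combined using exp(i*s)*conj(exp(i*t)) = exp(i*(s-t)), and sums of them are collapsed using the identity that for every m > 1 the m distinct m-th roots of unity sum to 0, e.g. 1 + exp(2*I*pi/3) + exp(-2*I*pi/3) = 0.)
A character is irreducible iff <chi, chi> = 1, so this representation is irreducible.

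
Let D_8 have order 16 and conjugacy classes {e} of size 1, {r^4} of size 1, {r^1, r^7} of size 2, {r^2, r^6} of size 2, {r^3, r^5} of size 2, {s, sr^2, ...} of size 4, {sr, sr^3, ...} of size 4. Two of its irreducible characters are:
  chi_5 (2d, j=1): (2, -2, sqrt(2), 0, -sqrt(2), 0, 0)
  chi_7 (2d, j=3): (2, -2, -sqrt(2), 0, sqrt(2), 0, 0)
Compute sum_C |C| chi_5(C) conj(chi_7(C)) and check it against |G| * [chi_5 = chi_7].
Sum = 0; so <chi_5, chi_7> = 0 (distinct irreducibles are orthogonal).

Justification: Compute term by term over conjugacy classes (|C| * chi_5(C) * conj(chi_7(C))):
  1*(2)*conj(2) + 1*(-2)*conj(-2) + 2*(sqrt(2))*conj(-sqrt(2)) + 2*(0)*conj(0) + 2*(-sqrt(2))*conj(sqrt(2)) + 4*(0)*conj(0) + 4*(0)*conj(0)
  = (4) + (4) + (-4) + (0) + (-4) + (0) + (0)
  = 0.
Dividing by |G| = 16 gives 0/16 = 0, matching the row-orthogonality relation <chi_5, chi_7> = [chi_5 = chi_7].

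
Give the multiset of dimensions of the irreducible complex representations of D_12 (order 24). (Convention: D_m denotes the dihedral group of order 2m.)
Dimensions: 1, 1, 1, 1, 2, 2, 2, 2, 2

Explanation: There are 9 irreducibles (= number of conjugacy classes). Their dimensions d_i satisfy sum d_i^2 = |G| = 24: 1 + 1 + 1 + 1 + 4 + 4 + 4 + 4 + 4 = 24.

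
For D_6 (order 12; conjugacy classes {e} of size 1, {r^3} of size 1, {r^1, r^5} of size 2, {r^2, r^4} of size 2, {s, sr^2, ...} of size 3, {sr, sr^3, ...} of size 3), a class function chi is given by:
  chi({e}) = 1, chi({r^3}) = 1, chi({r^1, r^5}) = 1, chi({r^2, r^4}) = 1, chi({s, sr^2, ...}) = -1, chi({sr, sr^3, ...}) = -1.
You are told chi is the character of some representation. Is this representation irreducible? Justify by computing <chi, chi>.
Irreducible: <chi, chi> = 1.

Derivation: <chi, chi> = (1/|G|) sum_C |C| * |chi(C)|^2 = (1/12)[1*|1|^2 + 1*|1|^2 + 2*|1|^2 + 2*|1|^2 + 3*|-1|^2 + 3*|-1|^2]
  = (1/12)[(1) + (1) + (2) + (2) + (3) + (3)] = 12/12 = 1.
A character is irreducible iff <chi, chi> = 1, so this representation is irreducible.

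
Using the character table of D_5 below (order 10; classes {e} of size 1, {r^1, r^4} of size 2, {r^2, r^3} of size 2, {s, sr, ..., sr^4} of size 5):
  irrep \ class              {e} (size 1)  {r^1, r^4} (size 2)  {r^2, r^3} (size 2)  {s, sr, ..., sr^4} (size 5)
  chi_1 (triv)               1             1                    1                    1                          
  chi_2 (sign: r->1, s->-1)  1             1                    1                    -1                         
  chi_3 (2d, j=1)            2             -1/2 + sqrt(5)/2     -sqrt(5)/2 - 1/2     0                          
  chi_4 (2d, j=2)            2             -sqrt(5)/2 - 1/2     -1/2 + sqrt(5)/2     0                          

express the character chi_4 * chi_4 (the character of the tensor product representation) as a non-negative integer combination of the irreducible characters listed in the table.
chi_4 tensor chi_4 = chi_1 + chi_2 + chi_3 (all other irreducibles have multiplicity 0).

Explanation: The character of a tensor product is the pointwise product (chi_4 * chi_4)(C) = chi_4(C) * chi_4(C):
  {e}: (2)*(2), {r^1, r^4}: (-sqrt(5)/2 - 1/2)*(-sqrt(5)/2 - 1/2), {r^2, r^3}: (-1/2 + sqrt(5)/2)*(-1/2 + sqrt(5)/2), {s, sr, ..., sr^4}: (0)*(0)
so (chi_4 * chi_4) takes values
  {e} -> 4, {r^1, r^4} -> sqrt(5)/2 + 3/2, {r^2, r^3} -> 3/2 - sqrt(5)/2, {s, sr, ..., sr^4} -> 0.
Now take the inner product of this character with each irreducible chi from the table, <chi_4*chi_4, chi> = (1/10) sum_C |C| (chi_4*chi_4)(C) conj(chi(C)):
  <chi_4*chi_4, chi_1> = (1/10)[1*(4)*conj(1) + 2*(sqrt(5)/2 + 3/2)*conj(1) + 2*(3/2 - sqrt(5)/2)*conj(1) + 5*(0)*conj(1)]
      = (1/10)[(4) + (sqrt(5) + 3) + (3 - sqrt(5)) + (0)] = 10/10 = 1
  <chi_4*chi_4, chi_2> = (1/10)[1*(4)*conj(1) + 2*(sqrt(5)/2 + 3/2)*conj(1) + 2*(3/2 - sqrt(5)/2)*conj(1) + 5*(0)*conj(-1)]
      = (1/10)[(4) + (sqrt(5) + 3) + (3 - sqrt(5)) + (0)] = 10/10 = 1
  <chi_4*chi_4, chi_3> = (1/10)[1*(4)*conj(2) + 2*(sqrt(5)/2 + 3/2)*conj(-1/2 + sqrt(5)/2) + 2*(3/2 - sqrt(5)/2)*conj(-sqrt(5)/2 - 1/2) + 5*(0)*conj(0)]
      = (1/10)[(8) + (1 + sqrt(5)) + (1 - sqrt(5)) + (0)] = 10/10 = 1
  <chi_4*chi_4, chi_4> = (1/10)[1*(4)*conj(2) + 2*(sqrt(5)/2 + 3/2)*conj(-sqrt(5)/2 - 1/2) + 2*(3/2 - sqrt(5)/2)*conj(-1/2 + sqrt(5)/2) + 5*(0)*conj(0)]
      = (1/10)[(8) + (-2*sqrt(5) - 4) + (-4 + 2*sqrt(5)) + (0)] = 0/10 = 0
Hence the multiplicities are chi_1: 1, chi_2: 1, chi_3: 1. Dimension check: dim(chi_4)*dim(chi_4) = 2*2 = 4 and sum (mult * dim) = 1*1 + 1*1 + 1*2 = 4.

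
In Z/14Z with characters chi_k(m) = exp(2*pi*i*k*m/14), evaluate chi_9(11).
chi_9(11) = zeta_14^99 = exp(I*pi/7)

Derivation: chi_9(11) = zeta_14^(9*11) = zeta_14^99. Since zeta_14^14 = 1, this equals zeta_14^1 = exp(2*pi*i*1/14) = exp(I*pi/7).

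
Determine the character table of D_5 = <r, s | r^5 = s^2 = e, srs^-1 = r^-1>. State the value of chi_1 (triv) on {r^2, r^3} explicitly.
Conjugacy classes: {e} of size 1, {r^1, r^4} of size 2, {r^2, r^3} of size 2, {s, sr, ..., sr^4} of size 5.
Character table:
  irrep \ class              {e} (size 1)  {r^1, r^4} (size 2)  {r^2, r^3} (size 2)  {s, sr, ..., sr^4} (size 5)
  chi_1 (triv)               1             1                    1                    1                          
  chi_2 (sign: r->1, s->-1)  1             1                    1                    -1                         
  chi_3 (2d, j=1)            2             -1/2 + sqrt(5)/2     -sqrt(5)/2 - 1/2     0                          
  chi_4 (2d, j=2)            2             -sqrt(5)/2 - 1/2     -1/2 + sqrt(5)/2     0                          

Spot check: chi_1 (triv) on {r^2, r^3} = 1.

Justification: D_5 has order 2*5 = 10 with 4 conjugacy classes, hence 4 irreducibles. Sum of squared dims 1 + 1 + 4 + 4 = 10 = |G|. Linear characters come from the abelianisation; the 2-dimensional irreps have character r^k -> 2*cos(2*pi*j*k/5), reflections -> 0.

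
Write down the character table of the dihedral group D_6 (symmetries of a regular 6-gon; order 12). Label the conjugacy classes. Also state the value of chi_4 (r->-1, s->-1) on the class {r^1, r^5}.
Conjugacy classes: {e} of size 1, {r^3} of size 1, {r^1, r^5} of size 2, {r^2, r^4} of size 2, {s, sr^2, ...} of size 3, {sr, sr^3, ...} of size 3.
Character table:
  irrep \ class              {e} (size 1)  {r^3} (size 1)  {r^1, r^5} (size 2)  {r^2, r^4} (size 2)  {s, sr^2, ...} (size 3)  {sr, sr^3, ...} (size 3)
  chi_1 (triv)               1             1               1                    1                    1                        1                       
  chi_2 (sign: r->1, s->-1)  1             1               1                    1                    -1                       -1                      
  chi_3 (r->-1, s->1)        1             -1              -1                   1                    1                        -1                      
  chi_4 (r->-1, s->-1)       1             -1              -1                   1                    -1                       1                       
  chi_5 (2d, j=1)            2             -2              1                    -1                   0                        0                       
  chi_6 (2d, j=2)            2             2               -1                   -1                   0                        0                       

Spot check: chi_4 (r->-1, s->-1) on {r^1, r^5} = -1.

Derivation: D_6 has order 2*6 = 12 with 6 conjugacy classes, hence 6 irreducibles. Sum of squared dims 1 + 1 + 1 + 1 + 4 + 4 = 12 = |G|. Linear characters come from the abelianisation; the 2-dimensional irreps have character r^k -> 2*cos(2*pi*j*k/6), reflections -> 0.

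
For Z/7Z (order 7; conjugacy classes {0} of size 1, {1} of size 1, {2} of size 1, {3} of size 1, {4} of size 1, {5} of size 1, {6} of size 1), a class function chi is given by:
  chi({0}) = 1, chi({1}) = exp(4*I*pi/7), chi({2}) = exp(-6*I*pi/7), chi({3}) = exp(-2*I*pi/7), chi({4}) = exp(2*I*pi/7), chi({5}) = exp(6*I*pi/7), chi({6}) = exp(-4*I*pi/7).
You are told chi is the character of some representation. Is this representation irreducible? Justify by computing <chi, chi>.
Irreducible: <chi, chi> = 1.

Details: <chi, chi> = (1/|G|) sum_C |C| * |chi(C)|^2 = (1/7)[1*|1|^2 + 1*|exp(4*I*pi/7)|^2 + 1*|exp(-6*I*pi/7)|^2 + 1*|exp(-2*I*pi/7)|^2 + 1*|exp(2*I*pi/7)|^2 + 1*|exp(6*I*pi/7)|^2 + 1*|exp(-4*I*pi/7)|^2]
  = (1/7)[(1) + (1) + (1) + (1) + (1) + (1) + (1)] = 7/7 = 1.
(Exp terms are combined using exp(i*s)*conj(exp(i*t)) = exp(i*(s-t)), and sums of them are collapsed using the identity that for every m > 1 the m distinct m-th roots of unity sum to 0, e.g. 1 + exp(2*I*pi/3) + exp(-2*I*pi/3) = 0.)
A character is irreducible iff <chi, chi> = 1, so this representation is irreducible.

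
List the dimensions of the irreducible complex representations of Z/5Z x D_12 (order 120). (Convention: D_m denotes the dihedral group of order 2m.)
Dimensions: 1, 1, 1, 1, 1, 1, 1, 1, 1, 1, 1, 1, 1, 1, 1, 1, 1, 1, 1, 1, 2, 2, 2, 2, 2, 2, 2, 2, 2, 2, 2, 2, 2, 2, 2, 2, 2, 2, 2, 2, 2, 2, 2, 2, 2

Solution. There are 45 irreducibles (= number of conjugacy classes). Their dimensions d_i satisfy sum d_i^2 = |G| = 120: 1 + 1 + 1 + 1 + 1 + 1 + 1 + 1 + 1 + 1 + 1 + 1 + 1 + 1 + 1 + 1 + 1 + 1 + 1 + 1 + 4 + 4 + 4 + 4 + 4 + 4 + 4 + 4 + 4 + 4 + 4 + 4 + 4 + 4 + 4 + 4 + 4 + 4 + 4 + 4 + 4 + 4 + 4 + 4 + 4 = 120. (For the product with Z/5Z: each of the 5 1-dim characters of Z/5Z tensors with each irrep of D_12, giving 5 copies of each D_12-dimension.)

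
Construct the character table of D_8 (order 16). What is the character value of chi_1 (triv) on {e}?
Conjugacy classes: {e} of size 1, {r^4} of size 1, {r^1, r^7} of size 2, {r^2, r^6} of size 2, {r^3, r^5} of size 2, {s, sr^2, ...} of size 4, {sr, sr^3, ...} of size 4.
Character table:
  irrep \ class              {e} (size 1)  {r^4} (size 1)  {r^1, r^7} (size 2)  {r^2, r^6} (size 2)  {r^3, r^5} (size 2)  {s, sr^2, ...} (size 4)  {sr, sr^3, ...} (size 4)
  chi_1 (triv)               1             1               1                    1                    1                    1                        1                       
  chi_2 (sign: r->1, s->-1)  1             1               1                    1                    1                    -1                       -1                      
  chi_3 (r->-1, s->1)        1             1               -1                   1                    -1                   1                        -1                      
  chi_4 (r->-1, s->-1)       1             1               -1                   1                    -1                   -1                       1                       
  chi_5 (2d, j=1)            2             -2              sqrt(2)              0                    -sqrt(2)             0                        0                       
  chi_6 (2d, j=2)            2             2               0                    -2                   0                    0                        0                       
  chi_7 (2d, j=3)            2             -2              -sqrt(2)             0                    sqrt(2)              0                        0                       

Spot check: chi_1 (triv) on {e} = 1.

Justification: D_8 has order 2*8 = 16 with 7 conjugacy classes, hence 7 irreducibles. Sum of squared dims 1 + 1 + 1 + 1 + 4 + 4 + 4 = 16 = |G|. Linear characters come from the abelianisation; the 2-dimensional irreps have character r^k -> 2*cos(2*pi*j*k/8), reflections -> 0.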